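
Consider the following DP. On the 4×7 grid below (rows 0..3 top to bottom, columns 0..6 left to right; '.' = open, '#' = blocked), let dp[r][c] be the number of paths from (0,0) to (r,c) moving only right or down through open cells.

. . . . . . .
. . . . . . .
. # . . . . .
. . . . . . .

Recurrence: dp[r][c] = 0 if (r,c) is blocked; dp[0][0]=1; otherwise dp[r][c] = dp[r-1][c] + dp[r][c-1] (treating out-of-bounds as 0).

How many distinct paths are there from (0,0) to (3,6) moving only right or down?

r\c   0   1   2   3   4   5   6
  0   1   1   1   1   1   1   1
  1   1   2   3   4   5   6   7
  2   1   0   3   7  12  18  25
  3   1   1   4  11  23  41  66

66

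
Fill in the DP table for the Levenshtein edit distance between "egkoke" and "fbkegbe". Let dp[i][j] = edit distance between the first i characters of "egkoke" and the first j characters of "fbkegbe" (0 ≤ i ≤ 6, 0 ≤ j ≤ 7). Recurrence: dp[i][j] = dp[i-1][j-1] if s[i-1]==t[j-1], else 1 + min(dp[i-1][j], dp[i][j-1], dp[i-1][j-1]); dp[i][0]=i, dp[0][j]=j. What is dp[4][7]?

5

   ''  f  b  k  e  g  b  e
''  0  1  2  3  4  5  6  7
 e  1  1  2  3  3  4  5  6
 g  2  2  2  3  4  3  4  5
 k  3  3  3  2  3  4  4  5
 o  4  4  4  3  3  4  5  5
 k  5  5  5  4  4  4  5  6
 e  6  6  6  5  4  5  5  5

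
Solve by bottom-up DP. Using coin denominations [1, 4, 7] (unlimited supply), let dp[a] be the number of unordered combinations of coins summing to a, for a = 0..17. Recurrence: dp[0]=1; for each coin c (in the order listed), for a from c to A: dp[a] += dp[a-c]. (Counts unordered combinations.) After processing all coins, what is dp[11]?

after  coin     0     1     2     3     4     5     6     7     8     9    10    11    12    13    14    15    16    17
          1     1     1     1     1     1     1     1     1     1     1     1     1     1     1     1     1     1     1
          4     1     1     1     1     2     2     2     2     3     3     3     3     4     4     4     4     5     5
          7     1     1     1     1     2     2     2     3     4     4     4     5     6     6     7     8     9     9

5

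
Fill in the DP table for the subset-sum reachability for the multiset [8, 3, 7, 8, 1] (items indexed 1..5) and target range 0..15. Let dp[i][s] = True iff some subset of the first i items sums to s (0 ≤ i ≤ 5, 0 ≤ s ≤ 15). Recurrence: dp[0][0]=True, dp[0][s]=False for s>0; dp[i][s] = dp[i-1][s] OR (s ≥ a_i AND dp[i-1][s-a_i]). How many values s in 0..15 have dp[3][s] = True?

i\s   0   1   2   3   4   5   6   7   8   9  10  11  12  13  14  15
  0   T   F   F   F   F   F   F   F   F   F   F   F   F   F   F   F
  1   T   F   F   F   F   F   F   F   T   F   F   F   F   F   F   F
  2   T   F   F   T   F   F   F   F   T   F   F   T   F   F   F   F
  3   T   F   F   T   F   F   F   T   T   F   T   T   F   F   F   T
  4   T   F   F   T   F   F   F   T   T   F   T   T   F   F   F   T
  5   T   T   F   T   T   F   F   T   T   T   T   T   T   F   F   T

7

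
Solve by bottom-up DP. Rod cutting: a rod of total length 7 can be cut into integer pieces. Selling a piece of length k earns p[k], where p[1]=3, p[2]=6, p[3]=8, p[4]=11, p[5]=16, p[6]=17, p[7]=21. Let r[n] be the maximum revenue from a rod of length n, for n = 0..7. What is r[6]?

   n    0    1    2    3    4    5    6    7
r[n]    0    3    6    9   12   16   19   22

19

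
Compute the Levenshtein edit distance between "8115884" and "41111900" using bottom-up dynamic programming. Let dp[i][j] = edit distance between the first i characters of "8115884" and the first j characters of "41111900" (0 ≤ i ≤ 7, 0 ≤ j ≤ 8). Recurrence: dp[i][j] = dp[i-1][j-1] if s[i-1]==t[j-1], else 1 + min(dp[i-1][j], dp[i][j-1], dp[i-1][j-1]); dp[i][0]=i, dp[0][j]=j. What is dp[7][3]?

5

   ''  4  1  1  1  1  9  0  0
''  0  1  2  3  4  5  6  7  8
 8  1  1  2  3  4  5  6  7  8
 1  2  2  1  2  3  4  5  6  7
 1  3  3  2  1  2  3  4  5  6
 5  4  4  3  2  2  3  4  5  6
 8  5  5  4  3  3  3  4  5  6
 8  6  6  5  4  4  4  4  5  6
 4  7  6  6  5  5  5  5  5  6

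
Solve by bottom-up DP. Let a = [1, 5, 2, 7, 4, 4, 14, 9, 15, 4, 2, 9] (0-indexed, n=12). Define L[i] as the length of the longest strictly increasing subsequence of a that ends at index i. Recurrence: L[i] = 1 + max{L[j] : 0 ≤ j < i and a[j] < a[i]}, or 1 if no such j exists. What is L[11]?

   i    0    1    2    3    4    5    6    7    8    9   10   11
a[i]    1    5    2    7    4    4   14    9   15    4    2    9
L[i]    1    2    2    3    3    3    4    4    5    3    2    4

4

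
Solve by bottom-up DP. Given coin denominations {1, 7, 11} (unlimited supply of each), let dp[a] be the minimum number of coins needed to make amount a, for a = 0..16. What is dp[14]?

2

 a  0  1  2  3  4  5  6  7  8  9 10 11 12 13 14 15 16
dp  0  1  2  3  4  5  6  1  2  3  4  1  2  3  2  3  4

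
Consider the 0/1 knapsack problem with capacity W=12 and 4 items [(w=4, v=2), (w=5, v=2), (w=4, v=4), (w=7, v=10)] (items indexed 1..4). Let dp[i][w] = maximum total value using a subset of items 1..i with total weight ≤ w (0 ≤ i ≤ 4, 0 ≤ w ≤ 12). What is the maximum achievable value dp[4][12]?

i\w   0   1   2   3   4   5   6   7   8   9  10  11  12
  0   0   0   0   0   0   0   0   0   0   0   0   0   0
  1   0   0   0   0   2   2   2   2   2   2   2   2   2
  2   0   0   0   0   2   2   2   2   2   4   4   4   4
  3   0   0   0   0   4   4   4   4   6   6   6   6   6
  4   0   0   0   0   4   4   4  10  10  10  10  14  14

14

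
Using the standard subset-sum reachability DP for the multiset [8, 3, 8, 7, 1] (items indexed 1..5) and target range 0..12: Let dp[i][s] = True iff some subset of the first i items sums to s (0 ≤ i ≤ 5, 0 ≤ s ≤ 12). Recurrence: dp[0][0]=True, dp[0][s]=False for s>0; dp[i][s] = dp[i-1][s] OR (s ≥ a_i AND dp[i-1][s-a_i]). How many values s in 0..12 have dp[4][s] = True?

i\s   0   1   2   3   4   5   6   7   8   9  10  11  12
  0   T   F   F   F   F   F   F   F   F   F   F   F   F
  1   T   F   F   F   F   F   F   F   T   F   F   F   F
  2   T   F   F   T   F   F   F   F   T   F   F   T   F
  3   T   F   F   T   F   F   F   F   T   F   F   T   F
  4   T   F   F   T   F   F   F   T   T   F   T   T   F
  5   T   T   F   T   T   F   F   T   T   T   T   T   T

6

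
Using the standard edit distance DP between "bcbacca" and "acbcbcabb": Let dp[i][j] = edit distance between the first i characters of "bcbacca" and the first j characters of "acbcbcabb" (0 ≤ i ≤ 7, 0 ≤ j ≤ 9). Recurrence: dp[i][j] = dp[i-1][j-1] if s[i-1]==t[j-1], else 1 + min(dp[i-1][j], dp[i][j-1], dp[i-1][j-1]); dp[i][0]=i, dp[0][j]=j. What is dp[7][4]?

4

   ''  a  c  b  c  b  c  a  b  b
''  0  1  2  3  4  5  6  7  8  9
 b  1  1  2  2  3  4  5  6  7  8
 c  2  2  1  2  2  3  4  5  6  7
 b  3  3  2  1  2  2  3  4  5  6
 a  4  3  3  2  2  3  3  3  4  5
 c  5  4  3  3  2  3  3  4  4  5
 c  6  5  4  4  3  3  3  4  5  5
 a  7  6  5  5  4  4  4  3  4  5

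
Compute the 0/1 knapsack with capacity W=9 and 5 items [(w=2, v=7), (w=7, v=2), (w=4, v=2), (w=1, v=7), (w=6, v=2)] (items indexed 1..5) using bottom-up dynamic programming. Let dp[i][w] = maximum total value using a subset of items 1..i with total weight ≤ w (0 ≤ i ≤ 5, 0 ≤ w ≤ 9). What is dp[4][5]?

14

i\w   0   1   2   3   4   5   6   7   8   9
  0   0   0   0   0   0   0   0   0   0   0
  1   0   0   7   7   7   7   7   7   7   7
  2   0   0   7   7   7   7   7   7   7   9
  3   0   0   7   7   7   7   9   9   9   9
  4   0   7   7  14  14  14  14  16  16  16
  5   0   7   7  14  14  14  14  16  16  16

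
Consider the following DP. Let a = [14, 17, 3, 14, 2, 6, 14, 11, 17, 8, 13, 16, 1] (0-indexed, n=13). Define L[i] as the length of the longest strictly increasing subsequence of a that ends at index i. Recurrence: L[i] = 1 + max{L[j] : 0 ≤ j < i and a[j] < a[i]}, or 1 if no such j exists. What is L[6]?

3

   i    0    1    2    3    4    5    6    7    8    9   10   11   12
a[i]   14   17    3   14    2    6   14   11   17    8   13   16    1
L[i]    1    2    1    2    1    2    3    3    4    3    4    5    1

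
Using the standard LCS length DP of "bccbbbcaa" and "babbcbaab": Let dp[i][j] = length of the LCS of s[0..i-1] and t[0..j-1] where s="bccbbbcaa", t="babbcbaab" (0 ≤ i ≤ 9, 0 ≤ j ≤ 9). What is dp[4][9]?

   ''  b  a  b  b  c  b  a  a  b
''  0  0  0  0  0  0  0  0  0  0
 b  0  1  1  1  1  1  1  1  1  1
 c  0  1  1  1  1  2  2  2  2  2
 c  0  1  1  1  1  2  2  2  2  2
 b  0  1  1  2  2  2  3  3  3  3
 b  0  1  1  2  3  3  3  3  3  4
 b  0  1  1  2  3  3  4  4  4  4
 c  0  1  1  2  3  4  4  4  4  4
 a  0  1  2  2  3  4  4  5  5  5
 a  0  1  2  2  3  4  4  5  6  6

3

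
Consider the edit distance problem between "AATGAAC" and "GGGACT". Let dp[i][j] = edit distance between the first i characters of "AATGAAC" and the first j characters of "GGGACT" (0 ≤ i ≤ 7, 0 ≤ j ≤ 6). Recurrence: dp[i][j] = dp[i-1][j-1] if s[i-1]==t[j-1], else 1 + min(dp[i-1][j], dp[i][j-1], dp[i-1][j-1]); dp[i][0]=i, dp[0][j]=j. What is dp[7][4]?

5

   ''  G  G  G  A  C  T
''  0  1  2  3  4  5  6
 A  1  1  2  3  3  4  5
 A  2  2  2  3  3  4  5
 T  3  3  3  3  4  4  4
 G  4  3  3  3  4  5  5
 A  5  4  4  4  3  4  5
 A  6  5  5  5  4  4  5
 C  7  6  6  6  5  4  5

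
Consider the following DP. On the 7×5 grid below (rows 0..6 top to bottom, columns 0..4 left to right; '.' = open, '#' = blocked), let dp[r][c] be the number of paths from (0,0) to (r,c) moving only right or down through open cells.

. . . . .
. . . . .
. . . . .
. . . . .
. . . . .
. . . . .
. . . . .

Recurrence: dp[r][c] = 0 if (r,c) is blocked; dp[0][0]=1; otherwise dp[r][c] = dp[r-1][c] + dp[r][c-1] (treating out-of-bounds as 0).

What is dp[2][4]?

15

r\c   0   1   2   3   4
  0   1   1   1   1   1
  1   1   2   3   4   5
  2   1   3   6  10  15
  3   1   4  10  20  35
  4   1   5  15  35  70
  5   1   6  21  56 126
  6   1   7  28  84 210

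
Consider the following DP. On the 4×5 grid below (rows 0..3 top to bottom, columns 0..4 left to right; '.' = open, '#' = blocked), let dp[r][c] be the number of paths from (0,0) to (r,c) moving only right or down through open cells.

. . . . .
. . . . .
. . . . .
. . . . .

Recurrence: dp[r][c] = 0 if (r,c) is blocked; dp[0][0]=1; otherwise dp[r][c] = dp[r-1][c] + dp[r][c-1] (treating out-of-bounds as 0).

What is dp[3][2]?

r\c   0   1   2   3   4
  0   1   1   1   1   1
  1   1   2   3   4   5
  2   1   3   6  10  15
  3   1   4  10  20  35

10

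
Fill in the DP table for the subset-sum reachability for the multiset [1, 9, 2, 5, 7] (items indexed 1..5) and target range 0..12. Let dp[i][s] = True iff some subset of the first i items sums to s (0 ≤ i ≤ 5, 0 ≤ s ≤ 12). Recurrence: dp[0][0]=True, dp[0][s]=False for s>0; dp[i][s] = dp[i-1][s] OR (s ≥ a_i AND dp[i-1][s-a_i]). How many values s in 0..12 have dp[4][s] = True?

12

i\s   0   1   2   3   4   5   6   7   8   9  10  11  12
  0   T   F   F   F   F   F   F   F   F   F   F   F   F
  1   T   T   F   F   F   F   F   F   F   F   F   F   F
  2   T   T   F   F   F   F   F   F   F   T   T   F   F
  3   T   T   T   T   F   F   F   F   F   T   T   T   T
  4   T   T   T   T   F   T   T   T   T   T   T   T   T
  5   T   T   T   T   F   T   T   T   T   T   T   T   T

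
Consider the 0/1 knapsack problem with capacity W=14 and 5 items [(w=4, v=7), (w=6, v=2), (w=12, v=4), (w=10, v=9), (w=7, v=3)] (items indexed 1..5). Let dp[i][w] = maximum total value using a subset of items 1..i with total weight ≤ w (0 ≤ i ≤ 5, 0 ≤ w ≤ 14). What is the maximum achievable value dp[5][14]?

i\w   0   1   2   3   4   5   6   7   8   9  10  11  12  13  14
  0   0   0   0   0   0   0   0   0   0   0   0   0   0   0   0
  1   0   0   0   0   7   7   7   7   7   7   7   7   7   7   7
  2   0   0   0   0   7   7   7   7   7   7   9   9   9   9   9
  3   0   0   0   0   7   7   7   7   7   7   9   9   9   9   9
  4   0   0   0   0   7   7   7   7   7   7   9   9   9   9  16
  5   0   0   0   0   7   7   7   7   7   7   9  10  10  10  16

16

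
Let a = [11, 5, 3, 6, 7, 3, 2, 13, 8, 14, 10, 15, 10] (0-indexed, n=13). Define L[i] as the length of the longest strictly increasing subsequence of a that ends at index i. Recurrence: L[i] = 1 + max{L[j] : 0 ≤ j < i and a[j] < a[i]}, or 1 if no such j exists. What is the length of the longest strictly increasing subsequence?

   i    0    1    2    3    4    5    6    7    8    9   10   11   12
a[i]   11    5    3    6    7    3    2   13    8   14   10   15   10
L[i]    1    1    1    2    3    1    1    4    4    5    5    6    5

6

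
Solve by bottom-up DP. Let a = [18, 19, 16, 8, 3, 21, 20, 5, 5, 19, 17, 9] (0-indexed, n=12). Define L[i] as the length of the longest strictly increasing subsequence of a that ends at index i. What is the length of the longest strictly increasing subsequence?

   i    0    1    2    3    4    5    6    7    8    9   10   11
a[i]   18   19   16    8    3   21   20    5    5   19   17    9
L[i]    1    2    1    1    1    3    3    2    2    3    3    3

3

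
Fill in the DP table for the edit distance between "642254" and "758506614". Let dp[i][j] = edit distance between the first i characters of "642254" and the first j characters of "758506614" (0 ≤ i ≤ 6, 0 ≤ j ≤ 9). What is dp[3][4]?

   ''  7  5  8  5  0  6  6  1  4
''  0  1  2  3  4  5  6  7  8  9
 6  1  1  2  3  4  5  5  6  7  8
 4  2  2  2  3  4  5  6  6  7  7
 2  3  3  3  3  4  5  6  7  7  8
 2  4  4  4  4  4  5  6  7  8  8
 5  5  5  4  5  4  5  6  7  8  9
 4  6  6  5  5  5  5  6  7  8  8

4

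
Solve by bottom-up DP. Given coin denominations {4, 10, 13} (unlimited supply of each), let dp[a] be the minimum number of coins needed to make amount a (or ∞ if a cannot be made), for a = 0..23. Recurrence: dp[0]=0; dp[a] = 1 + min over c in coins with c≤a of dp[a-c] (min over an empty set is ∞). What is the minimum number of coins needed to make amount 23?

 a  0  1  2  3  4  5  6  7  8  9 10 11 12 13 14 15 16 17 18 19 20 21 22 23
dp  0  -  -  -  1  -  -  -  2  -  1  -  3  1  2  -  4  2  3  -  2  3  4  2
(- denotes ∞ / unreachable)

2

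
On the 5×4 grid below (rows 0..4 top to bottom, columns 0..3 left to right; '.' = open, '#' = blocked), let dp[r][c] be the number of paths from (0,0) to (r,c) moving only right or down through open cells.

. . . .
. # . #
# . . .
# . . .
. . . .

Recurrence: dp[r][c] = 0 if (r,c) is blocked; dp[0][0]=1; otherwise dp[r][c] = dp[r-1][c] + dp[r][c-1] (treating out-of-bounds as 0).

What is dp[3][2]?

r\c   0   1   2   3
  0   1   1   1   1
  1   1   0   1   0
  2   0   0   1   1
  3   0   0   1   2
  4   0   0   1   3

1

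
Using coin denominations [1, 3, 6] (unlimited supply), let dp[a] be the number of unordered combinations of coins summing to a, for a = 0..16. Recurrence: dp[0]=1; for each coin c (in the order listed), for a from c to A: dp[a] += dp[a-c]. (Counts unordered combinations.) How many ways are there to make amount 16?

after  coin     0     1     2     3     4     5     6     7     8     9    10    11    12    13    14    15    16
          1     1     1     1     1     1     1     1     1     1     1     1     1     1     1     1     1     1
          3     1     1     1     2     2     2     3     3     3     4     4     4     5     5     5     6     6
          6     1     1     1     2     2     2     4     4     4     6     6     6     9     9     9    12    12

12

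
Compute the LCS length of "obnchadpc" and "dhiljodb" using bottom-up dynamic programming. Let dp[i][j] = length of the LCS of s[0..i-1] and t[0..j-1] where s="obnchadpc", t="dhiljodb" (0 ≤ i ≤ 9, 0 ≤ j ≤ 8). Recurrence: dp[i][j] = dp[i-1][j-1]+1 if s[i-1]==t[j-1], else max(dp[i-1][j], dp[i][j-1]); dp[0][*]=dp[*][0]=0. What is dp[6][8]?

   ''  d  h  i  l  j  o  d  b
''  0  0  0  0  0  0  0  0  0
 o  0  0  0  0  0  0  1  1  1
 b  0  0  0  0  0  0  1  1  2
 n  0  0  0  0  0  0  1  1  2
 c  0  0  0  0  0  0  1  1  2
 h  0  0  1  1  1  1  1  1  2
 a  0  0  1  1  1  1  1  1  2
 d  0  1  1  1  1  1  1  2  2
 p  0  1  1  1  1  1  1  2  2
 c  0  1  1  1  1  1  1  2  2

2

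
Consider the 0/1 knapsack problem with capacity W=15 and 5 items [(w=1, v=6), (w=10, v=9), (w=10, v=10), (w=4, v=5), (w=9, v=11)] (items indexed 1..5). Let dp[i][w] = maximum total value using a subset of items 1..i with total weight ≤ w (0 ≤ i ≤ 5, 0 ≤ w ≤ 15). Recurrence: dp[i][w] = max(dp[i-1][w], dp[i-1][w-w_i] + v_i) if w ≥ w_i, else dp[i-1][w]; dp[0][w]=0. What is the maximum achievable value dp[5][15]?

i\w   0   1   2   3   4   5   6   7   8   9  10  11  12  13  14  15
  0   0   0   0   0   0   0   0   0   0   0   0   0   0   0   0   0
  1   0   6   6   6   6   6   6   6   6   6   6   6   6   6   6   6
  2   0   6   6   6   6   6   6   6   6   6   9  15  15  15  15  15
  3   0   6   6   6   6   6   6   6   6   6  10  16  16  16  16  16
  4   0   6   6   6   6  11  11  11  11  11  11  16  16  16  16  21
  5   0   6   6   6   6  11  11  11  11  11  17  17  17  17  22  22

22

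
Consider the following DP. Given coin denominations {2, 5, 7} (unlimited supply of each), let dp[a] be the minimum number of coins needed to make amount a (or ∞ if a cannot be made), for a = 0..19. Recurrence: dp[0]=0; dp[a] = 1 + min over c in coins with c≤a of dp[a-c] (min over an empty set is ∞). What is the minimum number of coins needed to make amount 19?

3

 a  0  1  2  3  4  5  6  7  8  9 10 11 12 13 14 15 16 17 18 19
dp  0  -  1  -  2  1  3  1  4  2  2  3  2  4  2  3  3  3  4  3
(- denotes ∞ / unreachable)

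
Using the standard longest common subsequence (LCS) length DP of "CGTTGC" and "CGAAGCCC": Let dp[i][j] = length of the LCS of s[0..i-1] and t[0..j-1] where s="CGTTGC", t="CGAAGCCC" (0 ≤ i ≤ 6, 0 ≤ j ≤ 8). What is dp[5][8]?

   ''  C  G  A  A  G  C  C  C
''  0  0  0  0  0  0  0  0  0
 C  0  1  1  1  1  1  1  1  1
 G  0  1  2  2  2  2  2  2  2
 T  0  1  2  2  2  2  2  2  2
 T  0  1  2  2  2  2  2  2  2
 G  0  1  2  2  2  3  3  3  3
 C  0  1  2  2  2  3  4  4  4

3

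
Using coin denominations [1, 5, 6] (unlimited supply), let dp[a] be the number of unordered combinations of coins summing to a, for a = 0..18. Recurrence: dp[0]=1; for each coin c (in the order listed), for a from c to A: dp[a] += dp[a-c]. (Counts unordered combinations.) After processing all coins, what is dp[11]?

5

after  coin     0     1     2     3     4     5     6     7     8     9    10    11    12    13    14    15    16    17    18
          1     1     1     1     1     1     1     1     1     1     1     1     1     1     1     1     1     1     1     1
          5     1     1     1     1     1     2     2     2     2     2     3     3     3     3     3     4     4     4     4
          6     1     1     1     1     1     2     3     3     3     3     4     5     6     6     6     7     8     9    10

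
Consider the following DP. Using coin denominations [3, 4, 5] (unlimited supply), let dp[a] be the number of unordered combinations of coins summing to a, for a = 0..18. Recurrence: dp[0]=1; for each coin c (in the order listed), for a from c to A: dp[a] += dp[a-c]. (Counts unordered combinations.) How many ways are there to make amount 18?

after  coin     0     1     2     3     4     5     6     7     8     9    10    11    12    13    14    15    16    17    18
          3     1     0     0     1     0     0     1     0     0     1     0     0     1     0     0     1     0     0     1
          4     1     0     0     1     1     0     1     1     1     1     1     1     2     1     1     2     2     1     2
          5     1     0     0     1     1     1     1     1     2     2     2     2     3     3     3     4     4     4     5

5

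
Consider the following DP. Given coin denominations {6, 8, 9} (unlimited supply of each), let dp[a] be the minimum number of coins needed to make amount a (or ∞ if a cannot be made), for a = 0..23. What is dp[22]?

 a  0  1  2  3  4  5  6  7  8  9 10 11 12 13 14 15 16 17 18 19 20 21 22 23
dp  0  -  -  -  -  -  1  -  1  1  -  -  2  -  2  2  2  2  2  -  3  3  3  3
(- denotes ∞ / unreachable)

3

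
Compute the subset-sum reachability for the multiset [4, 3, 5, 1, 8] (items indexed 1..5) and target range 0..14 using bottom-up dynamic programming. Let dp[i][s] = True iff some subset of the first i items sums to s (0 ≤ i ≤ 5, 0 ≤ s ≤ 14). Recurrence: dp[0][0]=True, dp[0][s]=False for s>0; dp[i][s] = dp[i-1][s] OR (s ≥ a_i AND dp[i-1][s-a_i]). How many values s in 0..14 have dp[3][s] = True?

i\s   0   1   2   3   4   5   6   7   8   9  10  11  12  13  14
  0   T   F   F   F   F   F   F   F   F   F   F   F   F   F   F
  1   T   F   F   F   T   F   F   F   F   F   F   F   F   F   F
  2   T   F   F   T   T   F   F   T   F   F   F   F   F   F   F
  3   T   F   F   T   T   T   F   T   T   T   F   F   T   F   F
  4   T   T   F   T   T   T   T   T   T   T   T   F   T   T   F
  5   T   T   F   T   T   T   T   T   T   T   T   T   T   T   T

8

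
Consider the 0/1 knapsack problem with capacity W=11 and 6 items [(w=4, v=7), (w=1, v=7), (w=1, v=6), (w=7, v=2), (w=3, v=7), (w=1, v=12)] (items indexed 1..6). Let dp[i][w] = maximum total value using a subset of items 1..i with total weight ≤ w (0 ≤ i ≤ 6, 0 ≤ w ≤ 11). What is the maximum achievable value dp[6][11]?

39

i\w   0   1   2   3   4   5   6   7   8   9  10  11
  0   0   0   0   0   0   0   0   0   0   0   0   0
  1   0   0   0   0   7   7   7   7   7   7   7   7
  2   0   7   7   7   7  14  14  14  14  14  14  14
  3   0   7  13  13  13  14  20  20  20  20  20  20
  4   0   7  13  13  13  14  20  20  20  20  20  20
  5   0   7  13  13  14  20  20  20  21  27  27  27
  6   0  12  19  25  25  26  32  32  32  33  39  39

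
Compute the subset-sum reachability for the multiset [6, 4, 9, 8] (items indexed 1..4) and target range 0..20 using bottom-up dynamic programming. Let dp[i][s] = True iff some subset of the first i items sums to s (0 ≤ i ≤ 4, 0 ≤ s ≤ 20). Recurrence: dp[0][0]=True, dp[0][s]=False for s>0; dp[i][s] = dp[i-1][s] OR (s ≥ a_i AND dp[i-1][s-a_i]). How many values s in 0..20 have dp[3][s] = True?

i\s   0   1   2   3   4   5   6   7   8   9  10  11  12  13  14  15  16  17  18  19  20
  0   T   F   F   F   F   F   F   F   F   F   F   F   F   F   F   F   F   F   F   F   F
  1   T   F   F   F   F   F   T   F   F   F   F   F   F   F   F   F   F   F   F   F   F
  2   T   F   F   F   T   F   T   F   F   F   T   F   F   F   F   F   F   F   F   F   F
  3   T   F   F   F   T   F   T   F   F   T   T   F   F   T   F   T   F   F   F   T   F
  4   T   F   F   F   T   F   T   F   T   T   T   F   T   T   T   T   F   T   T   T   F

8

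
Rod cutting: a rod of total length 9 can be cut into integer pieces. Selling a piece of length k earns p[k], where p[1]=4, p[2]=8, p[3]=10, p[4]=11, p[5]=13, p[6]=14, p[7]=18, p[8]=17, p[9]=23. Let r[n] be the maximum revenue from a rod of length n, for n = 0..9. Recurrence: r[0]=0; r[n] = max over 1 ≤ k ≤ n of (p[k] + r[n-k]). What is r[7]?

   n    0    1    2    3    4    5    6    7    8    9
r[n]    0    4    8   12   16   20   24   28   32   36

28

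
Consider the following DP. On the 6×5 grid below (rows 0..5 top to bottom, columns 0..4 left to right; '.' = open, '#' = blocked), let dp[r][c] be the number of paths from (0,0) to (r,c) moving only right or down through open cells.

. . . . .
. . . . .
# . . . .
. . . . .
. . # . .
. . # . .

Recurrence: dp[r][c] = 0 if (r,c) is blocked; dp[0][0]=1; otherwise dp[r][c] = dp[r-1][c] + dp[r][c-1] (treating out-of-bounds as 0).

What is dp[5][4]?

r\c   0   1   2   3   4
  0   1   1   1   1   1
  1   1   2   3   4   5
  2   0   2   5   9  14
  3   0   2   7  16  30
  4   0   2   0  16  46
  5   0   2   0  16  62

62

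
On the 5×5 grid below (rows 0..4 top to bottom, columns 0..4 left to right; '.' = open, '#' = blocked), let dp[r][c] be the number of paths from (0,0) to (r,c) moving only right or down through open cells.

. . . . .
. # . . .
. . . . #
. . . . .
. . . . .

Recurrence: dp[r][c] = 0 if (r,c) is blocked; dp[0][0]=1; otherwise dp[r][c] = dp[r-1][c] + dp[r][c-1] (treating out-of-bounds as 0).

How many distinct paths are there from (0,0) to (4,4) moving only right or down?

23

r\c   0   1   2   3   4
  0   1   1   1   1   1
  1   1   0   1   2   3
  2   1   1   2   4   0
  3   1   2   4   8   8
  4   1   3   7  15  23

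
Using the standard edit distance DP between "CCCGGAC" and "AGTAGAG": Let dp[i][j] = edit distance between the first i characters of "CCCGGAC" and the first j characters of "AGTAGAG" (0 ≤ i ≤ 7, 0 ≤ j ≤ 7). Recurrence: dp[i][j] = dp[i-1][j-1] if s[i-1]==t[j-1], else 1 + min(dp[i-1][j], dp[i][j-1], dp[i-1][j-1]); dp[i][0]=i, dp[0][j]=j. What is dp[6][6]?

4

   ''  A  G  T  A  G  A  G
''  0  1  2  3  4  5  6  7
 C  1  1  2  3  4  5  6  7
 C  2  2  2  3  4  5  6  7
 C  3  3  3  3  4  5  6  7
 G  4  4  3  4  4  4  5  6
 G  5  5  4  4  5  4  5  5
 A  6  5  5  5  4  5  4  5
 C  7  6  6  6  5  5  5  5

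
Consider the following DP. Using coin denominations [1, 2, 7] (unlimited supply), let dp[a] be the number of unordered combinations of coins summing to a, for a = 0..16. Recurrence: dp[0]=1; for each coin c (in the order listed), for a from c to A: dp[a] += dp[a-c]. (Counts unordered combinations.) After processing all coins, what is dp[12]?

10

after  coin     0     1     2     3     4     5     6     7     8     9    10    11    12    13    14    15    16
          1     1     1     1     1     1     1     1     1     1     1     1     1     1     1     1     1     1
          2     1     1     2     2     3     3     4     4     5     5     6     6     7     7     8     8     9
          7     1     1     2     2     3     3     4     5     6     7     8     9    10    11    13    14    16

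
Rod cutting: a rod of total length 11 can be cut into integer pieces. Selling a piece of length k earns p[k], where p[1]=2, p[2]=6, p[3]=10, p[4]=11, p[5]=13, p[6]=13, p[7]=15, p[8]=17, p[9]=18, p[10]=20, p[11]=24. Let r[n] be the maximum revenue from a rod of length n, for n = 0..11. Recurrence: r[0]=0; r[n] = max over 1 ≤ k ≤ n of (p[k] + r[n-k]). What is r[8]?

26

   n    0    1    2    3    4    5    6    7    8    9   10   11
r[n]    0    2    6   10   12   16   20   22   26   30   32   36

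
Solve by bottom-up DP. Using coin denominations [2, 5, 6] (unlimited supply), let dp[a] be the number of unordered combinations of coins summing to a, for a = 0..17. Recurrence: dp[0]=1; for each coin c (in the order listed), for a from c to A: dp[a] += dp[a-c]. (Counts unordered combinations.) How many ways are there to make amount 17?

4

after  coin     0     1     2     3     4     5     6     7     8     9    10    11    12    13    14    15    16    17
          2     1     0     1     0     1     0     1     0     1     0     1     0     1     0     1     0     1     0
          5     1     0     1     0     1     1     1     1     1     1     2     1     2     1     2     2     2     2
          6     1     0     1     0     1     1     2     1     2     1     3     2     4     2     4     3     5     4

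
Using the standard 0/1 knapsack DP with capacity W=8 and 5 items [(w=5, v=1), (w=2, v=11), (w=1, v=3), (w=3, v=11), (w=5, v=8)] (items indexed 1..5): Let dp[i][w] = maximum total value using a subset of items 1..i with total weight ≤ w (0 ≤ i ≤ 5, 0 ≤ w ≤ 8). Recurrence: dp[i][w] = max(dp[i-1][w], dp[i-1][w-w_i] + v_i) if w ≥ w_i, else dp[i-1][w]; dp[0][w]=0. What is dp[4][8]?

i\w   0   1   2   3   4   5   6   7   8
  0   0   0   0   0   0   0   0   0   0
  1   0   0   0   0   0   1   1   1   1
  2   0   0  11  11  11  11  11  12  12
  3   0   3  11  14  14  14  14  14  15
  4   0   3  11  14  14  22  25  25  25
  5   0   3  11  14  14  22  25  25  25

25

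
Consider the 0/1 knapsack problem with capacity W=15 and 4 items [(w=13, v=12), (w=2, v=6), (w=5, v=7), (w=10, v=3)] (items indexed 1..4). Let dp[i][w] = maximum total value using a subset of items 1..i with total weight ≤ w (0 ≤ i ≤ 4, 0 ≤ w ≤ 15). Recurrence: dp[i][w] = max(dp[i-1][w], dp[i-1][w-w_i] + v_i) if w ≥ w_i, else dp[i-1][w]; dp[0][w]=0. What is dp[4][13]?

13

i\w   0   1   2   3   4   5   6   7   8   9  10  11  12  13  14  15
  0   0   0   0   0   0   0   0   0   0   0   0   0   0   0   0   0
  1   0   0   0   0   0   0   0   0   0   0   0   0   0  12  12  12
  2   0   0   6   6   6   6   6   6   6   6   6   6   6  12  12  18
  3   0   0   6   6   6   7   7  13  13  13  13  13  13  13  13  18
  4   0   0   6   6   6   7   7  13  13  13  13  13  13  13  13  18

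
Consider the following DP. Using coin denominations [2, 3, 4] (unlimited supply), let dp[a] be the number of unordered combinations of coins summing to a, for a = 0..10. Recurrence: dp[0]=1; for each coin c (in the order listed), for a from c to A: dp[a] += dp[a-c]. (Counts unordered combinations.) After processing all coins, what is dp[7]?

2

after  coin     0     1     2     3     4     5     6     7     8     9    10
          2     1     0     1     0     1     0     1     0     1     0     1
          3     1     0     1     1     1     1     2     1     2     2     2
          4     1     0     1     1     2     1     3     2     4     3     5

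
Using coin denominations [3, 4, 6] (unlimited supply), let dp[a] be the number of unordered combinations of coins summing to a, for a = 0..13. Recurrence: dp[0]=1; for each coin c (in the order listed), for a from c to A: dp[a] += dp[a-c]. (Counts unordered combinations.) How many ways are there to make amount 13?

after  coin     0     1     2     3     4     5     6     7     8     9    10    11    12    13
          3     1     0     0     1     0     0     1     0     0     1     0     0     1     0
          4     1     0     0     1     1     0     1     1     1     1     1     1     2     1
          6     1     0     0     1     1     0     2     1     1     2     2     1     4     2

2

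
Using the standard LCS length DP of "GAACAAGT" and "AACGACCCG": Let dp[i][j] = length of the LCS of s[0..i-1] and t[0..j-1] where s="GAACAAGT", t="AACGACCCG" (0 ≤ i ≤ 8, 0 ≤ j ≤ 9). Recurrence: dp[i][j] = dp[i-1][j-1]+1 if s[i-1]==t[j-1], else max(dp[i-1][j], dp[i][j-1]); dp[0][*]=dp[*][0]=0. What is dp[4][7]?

   ''  A  A  C  G  A  C  C  C  G
''  0  0  0  0  0  0  0  0  0  0
 G  0  0  0  0  1  1  1  1  1  1
 A  0  1  1  1  1  2  2  2  2  2
 A  0  1  2  2  2  2  2  2  2  2
 C  0  1  2  3  3  3  3  3  3  3
 A  0  1  2  3  3  4  4  4  4  4
 A  0  1  2  3  3  4  4  4  4  4
 G  0  1  2  3  4  4  4  4  4  5
 T  0  1  2  3  4  4  4  4  4  5

3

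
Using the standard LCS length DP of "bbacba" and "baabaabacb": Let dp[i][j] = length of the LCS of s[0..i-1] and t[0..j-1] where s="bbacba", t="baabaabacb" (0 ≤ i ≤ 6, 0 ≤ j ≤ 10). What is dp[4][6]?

3

   ''  b  a  a  b  a  a  b  a  c  b
''  0  0  0  0  0  0  0  0  0  0  0
 b  0  1  1  1  1  1  1  1  1  1  1
 b  0  1  1  1  2  2  2  2  2  2  2
 a  0  1  2  2  2  3  3  3  3  3  3
 c  0  1  2  2  2  3  3  3  3  4  4
 b  0  1  2  2  3  3  3  4  4  4  5
 a  0  1  2  3  3  4  4  4  5  5  5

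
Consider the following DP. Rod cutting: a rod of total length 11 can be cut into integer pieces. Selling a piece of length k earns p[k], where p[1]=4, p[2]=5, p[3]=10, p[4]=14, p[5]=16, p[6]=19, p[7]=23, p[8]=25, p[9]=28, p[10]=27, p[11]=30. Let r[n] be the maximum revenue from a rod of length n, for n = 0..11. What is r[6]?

24

   n    0    1    2    3    4    5    6    7    8    9   10   11
r[n]    0    4    8   12   16   20   24   28   32   36   40   44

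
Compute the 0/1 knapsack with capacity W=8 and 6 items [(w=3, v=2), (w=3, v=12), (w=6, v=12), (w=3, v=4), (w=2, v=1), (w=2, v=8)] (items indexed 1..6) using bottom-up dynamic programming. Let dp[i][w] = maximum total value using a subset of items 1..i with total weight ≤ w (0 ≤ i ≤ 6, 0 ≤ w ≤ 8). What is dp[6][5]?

i\w   0   1   2   3   4   5   6   7   8
  0   0   0   0   0   0   0   0   0   0
  1   0   0   0   2   2   2   2   2   2
  2   0   0   0  12  12  12  14  14  14
  3   0   0   0  12  12  12  14  14  14
  4   0   0   0  12  12  12  16  16  16
  5   0   0   1  12  12  13  16  16  17
  6   0   0   8  12  12  20  20  21  24

20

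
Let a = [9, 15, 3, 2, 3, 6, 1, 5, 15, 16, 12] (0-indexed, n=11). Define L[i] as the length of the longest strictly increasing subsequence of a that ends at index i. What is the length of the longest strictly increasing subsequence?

   i    0    1    2    3    4    5    6    7    8    9   10
a[i]    9   15    3    2    3    6    1    5   15   16   12
L[i]    1    2    1    1    2    3    1    3    4    5    4

5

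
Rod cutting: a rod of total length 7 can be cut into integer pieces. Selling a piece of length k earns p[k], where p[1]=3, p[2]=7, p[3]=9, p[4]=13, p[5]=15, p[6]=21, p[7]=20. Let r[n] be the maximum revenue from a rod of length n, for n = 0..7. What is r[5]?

   n    0    1    2    3    4    5    6    7
r[n]    0    3    7   10   14   17   21   24

17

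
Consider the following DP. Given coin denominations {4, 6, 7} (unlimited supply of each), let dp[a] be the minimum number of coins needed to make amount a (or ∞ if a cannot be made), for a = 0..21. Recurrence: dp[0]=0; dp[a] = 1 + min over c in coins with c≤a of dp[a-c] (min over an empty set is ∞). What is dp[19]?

3

 a  0  1  2  3  4  5  6  7  8  9 10 11 12 13 14 15 16 17 18 19 20 21
dp  0  -  -  -  1  -  1  1  2  -  2  2  2  2  2  3  3  3  3  3  3  3
(- denotes ∞ / unreachable)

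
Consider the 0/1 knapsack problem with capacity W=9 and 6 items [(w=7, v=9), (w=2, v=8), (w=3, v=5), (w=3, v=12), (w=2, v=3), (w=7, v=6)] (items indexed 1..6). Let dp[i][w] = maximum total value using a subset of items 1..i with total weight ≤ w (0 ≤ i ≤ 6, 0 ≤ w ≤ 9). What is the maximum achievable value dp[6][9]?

i\w   0   1   2   3   4   5   6   7   8   9
  0   0   0   0   0   0   0   0   0   0   0
  1   0   0   0   0   0   0   0   9   9   9
  2   0   0   8   8   8   8   8   9   9  17
  3   0   0   8   8   8  13  13  13  13  17
  4   0   0   8  12  12  20  20  20  25  25
  5   0   0   8  12  12  20  20  23  25  25
  6   0   0   8  12  12  20  20  23  25  25

25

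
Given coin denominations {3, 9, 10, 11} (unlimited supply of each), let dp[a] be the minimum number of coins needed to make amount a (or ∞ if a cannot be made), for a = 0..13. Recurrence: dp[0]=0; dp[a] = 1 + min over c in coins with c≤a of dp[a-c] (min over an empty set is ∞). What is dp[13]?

 a  0  1  2  3  4  5  6  7  8  9 10 11 12 13
dp  0  -  -  1  -  -  2  -  -  1  1  1  2  2
(- denotes ∞ / unreachable)

2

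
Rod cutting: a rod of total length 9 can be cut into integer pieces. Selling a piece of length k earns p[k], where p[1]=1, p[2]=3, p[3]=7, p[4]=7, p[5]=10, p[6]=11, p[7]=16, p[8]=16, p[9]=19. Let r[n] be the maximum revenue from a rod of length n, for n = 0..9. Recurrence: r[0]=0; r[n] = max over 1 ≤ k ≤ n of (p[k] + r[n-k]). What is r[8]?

   n    0    1    2    3    4    5    6    7    8    9
r[n]    0    1    3    7    8   10   14   16   17   21

17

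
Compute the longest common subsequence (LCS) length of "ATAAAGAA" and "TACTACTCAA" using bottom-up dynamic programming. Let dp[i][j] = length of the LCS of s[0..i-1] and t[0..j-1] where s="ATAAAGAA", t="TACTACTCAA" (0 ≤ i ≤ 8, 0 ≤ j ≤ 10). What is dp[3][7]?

   ''  T  A  C  T  A  C  T  C  A  A
''  0  0  0  0  0  0  0  0  0  0  0
 A  0  0  1  1  1  1  1  1  1  1  1
 T  0  1  1  1  2  2  2  2  2  2  2
 A  0  1  2  2  2  3  3  3  3  3  3
 A  0  1  2  2  2  3  3  3  3  4  4
 A  0  1  2  2  2  3  3  3  3  4  5
 G  0  1  2  2  2  3  3  3  3  4  5
 A  0  1  2  2  2  3  3  3  3  4  5
 A  0  1  2  2  2  3  3  3  3  4  5

3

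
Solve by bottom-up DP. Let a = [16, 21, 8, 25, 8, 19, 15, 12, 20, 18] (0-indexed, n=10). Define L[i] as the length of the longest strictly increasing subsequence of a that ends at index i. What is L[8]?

3

   i    0    1    2    3    4    5    6    7    8    9
a[i]   16   21    8   25    8   19   15   12   20   18
L[i]    1    2    1    3    1    2    2    2    3    3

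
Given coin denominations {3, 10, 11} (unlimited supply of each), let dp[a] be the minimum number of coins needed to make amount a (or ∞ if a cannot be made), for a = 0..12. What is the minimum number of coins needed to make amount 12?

4

 a  0  1  2  3  4  5  6  7  8  9 10 11 12
dp  0  -  -  1  -  -  2  -  -  3  1  1  4
(- denotes ∞ / unreachable)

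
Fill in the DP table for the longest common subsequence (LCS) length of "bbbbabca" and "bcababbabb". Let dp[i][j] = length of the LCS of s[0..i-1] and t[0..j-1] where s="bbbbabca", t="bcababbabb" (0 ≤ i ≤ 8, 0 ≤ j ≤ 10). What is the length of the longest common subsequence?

6

   ''  b  c  a  b  a  b  b  a  b  b
''  0  0  0  0  0  0  0  0  0  0  0
 b  0  1  1  1  1  1  1  1  1  1  1
 b  0  1  1  1  2  2  2  2  2  2  2
 b  0  1  1  1  2  2  3  3  3  3  3
 b  0  1  1  1  2  2  3  4  4  4  4
 a  0  1  1  2  2  3  3  4  5  5  5
 b  0  1  1  2  3  3  4  4  5  6  6
 c  0  1  2  2  3  3  4  4  5  6  6
 a  0  1  2  3  3  4  4  4  5  6  6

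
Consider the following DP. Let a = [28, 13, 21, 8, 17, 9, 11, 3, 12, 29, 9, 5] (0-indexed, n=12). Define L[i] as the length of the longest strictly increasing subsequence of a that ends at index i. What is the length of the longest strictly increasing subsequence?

5

   i    0    1    2    3    4    5    6    7    8    9   10   11
a[i]   28   13   21    8   17    9   11    3   12   29    9    5
L[i]    1    1    2    1    2    2    3    1    4    5    2    2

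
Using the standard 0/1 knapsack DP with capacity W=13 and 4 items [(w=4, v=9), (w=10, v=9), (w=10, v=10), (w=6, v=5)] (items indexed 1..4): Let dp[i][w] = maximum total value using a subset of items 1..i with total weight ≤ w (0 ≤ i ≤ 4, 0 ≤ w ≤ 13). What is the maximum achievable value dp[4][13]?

i\w   0   1   2   3   4   5   6   7   8   9  10  11  12  13
  0   0   0   0   0   0   0   0   0   0   0   0   0   0   0
  1   0   0   0   0   9   9   9   9   9   9   9   9   9   9
  2   0   0   0   0   9   9   9   9   9   9   9   9   9   9
  3   0   0   0   0   9   9   9   9   9   9  10  10  10  10
  4   0   0   0   0   9   9   9   9   9   9  14  14  14  14

14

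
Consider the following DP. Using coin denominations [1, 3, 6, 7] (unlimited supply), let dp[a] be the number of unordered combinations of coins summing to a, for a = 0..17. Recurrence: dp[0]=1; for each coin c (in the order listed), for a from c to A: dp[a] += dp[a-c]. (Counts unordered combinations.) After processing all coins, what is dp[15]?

after  coin     0     1     2     3     4     5     6     7     8     9    10    11    12    13    14    15    16    17
          1     1     1     1     1     1     1     1     1     1     1     1     1     1     1     1     1     1     1
          3     1     1     1     2     2     2     3     3     3     4     4     4     5     5     5     6     6     6
          6     1     1     1     2     2     2     4     4     4     6     6     6     9     9     9    12    12    12
          7     1     1     1     2     2     2     4     5     5     7     8     8    11    13    14    17    19    20

17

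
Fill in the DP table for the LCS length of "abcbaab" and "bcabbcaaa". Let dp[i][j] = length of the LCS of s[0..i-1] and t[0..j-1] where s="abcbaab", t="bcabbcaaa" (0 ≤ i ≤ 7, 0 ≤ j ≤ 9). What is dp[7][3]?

3

   ''  b  c  a  b  b  c  a  a  a
''  0  0  0  0  0  0  0  0  0  0
 a  0  0  0  1  1  1  1  1  1  1
 b  0  1  1  1  2  2  2  2  2  2
 c  0  1  2  2  2  2  3  3  3  3
 b  0  1  2  2  3  3  3  3  3  3
 a  0  1  2  3  3  3  3  4  4  4
 a  0  1  2  3  3  3  3  4  5  5
 b  0  1  2  3  4  4  4  4  5  5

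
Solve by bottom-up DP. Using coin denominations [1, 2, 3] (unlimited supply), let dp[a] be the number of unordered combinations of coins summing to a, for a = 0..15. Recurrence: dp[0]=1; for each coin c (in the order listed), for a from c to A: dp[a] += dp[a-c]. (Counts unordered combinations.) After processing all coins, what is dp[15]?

27

after  coin     0     1     2     3     4     5     6     7     8     9    10    11    12    13    14    15
          1     1     1     1     1     1     1     1     1     1     1     1     1     1     1     1     1
          2     1     1     2     2     3     3     4     4     5     5     6     6     7     7     8     8
          3     1     1     2     3     4     5     7     8    10    12    14    16    19    21    24    27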